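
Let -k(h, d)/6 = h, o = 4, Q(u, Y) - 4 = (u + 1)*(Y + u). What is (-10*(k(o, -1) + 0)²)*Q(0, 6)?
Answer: -57600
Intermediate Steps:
Q(u, Y) = 4 + (1 + u)*(Y + u) (Q(u, Y) = 4 + (u + 1)*(Y + u) = 4 + (1 + u)*(Y + u))
k(h, d) = -6*h
(-10*(k(o, -1) + 0)²)*Q(0, 6) = (-10*(-6*4 + 0)²)*(4 + 6 + 0 + 0² + 6*0) = (-10*(-24 + 0)²)*(4 + 6 + 0 + 0 + 0) = -10*(-24)²*10 = -10*576*10 = -5760*10 = -57600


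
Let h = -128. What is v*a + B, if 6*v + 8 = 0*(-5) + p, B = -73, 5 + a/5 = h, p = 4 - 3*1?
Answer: 4217/6 ≈ 702.83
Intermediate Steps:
p = 1 (p = 4 - 3 = 1)
a = -665 (a = -25 + 5*(-128) = -25 - 640 = -665)
v = -7/6 (v = -4/3 + (0*(-5) + 1)/6 = -4/3 + (0 + 1)/6 = -4/3 + (⅙)*1 = -4/3 + ⅙ = -7/6 ≈ -1.1667)
v*a + B = -7/6*(-665) - 73 = 4655/6 - 73 = 4217/6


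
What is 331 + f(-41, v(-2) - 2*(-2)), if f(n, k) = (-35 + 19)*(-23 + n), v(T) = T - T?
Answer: 1355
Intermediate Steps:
v(T) = 0
f(n, k) = 368 - 16*n (f(n, k) = -16*(-23 + n) = 368 - 16*n)
331 + f(-41, v(-2) - 2*(-2)) = 331 + (368 - 16*(-41)) = 331 + (368 + 656) = 331 + 1024 = 1355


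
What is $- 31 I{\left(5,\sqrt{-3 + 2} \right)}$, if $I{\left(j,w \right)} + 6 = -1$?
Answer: $217$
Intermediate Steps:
$I{\left(j,w \right)} = -7$ ($I{\left(j,w \right)} = -6 - 1 = -7$)
$- 31 I{\left(5,\sqrt{-3 + 2} \right)} = \left(-31\right) \left(-7\right) = 217$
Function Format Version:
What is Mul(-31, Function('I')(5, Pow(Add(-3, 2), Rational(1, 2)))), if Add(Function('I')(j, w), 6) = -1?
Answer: 217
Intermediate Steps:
Function('I')(j, w) = -7 (Function('I')(j, w) = Add(-6, -1) = -7)
Mul(-31, Function('I')(5, Pow(Add(-3, 2), Rational(1, 2)))) = Mul(-31, -7) = 217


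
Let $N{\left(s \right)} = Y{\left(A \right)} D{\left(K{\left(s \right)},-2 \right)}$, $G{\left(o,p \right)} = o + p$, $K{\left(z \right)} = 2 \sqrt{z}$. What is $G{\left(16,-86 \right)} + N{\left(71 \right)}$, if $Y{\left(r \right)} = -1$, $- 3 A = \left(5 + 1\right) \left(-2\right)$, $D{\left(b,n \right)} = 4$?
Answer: $-74$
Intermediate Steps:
$A = 4$ ($A = - \frac{\left(5 + 1\right) \left(-2\right)}{3} = - \frac{6 \left(-2\right)}{3} = \left(- \frac{1}{3}\right) \left(-12\right) = 4$)
$N{\left(s \right)} = -4$ ($N{\left(s \right)} = \left(-1\right) 4 = -4$)
$G{\left(16,-86 \right)} + N{\left(71 \right)} = \left(16 - 86\right) - 4 = -70 - 4 = -74$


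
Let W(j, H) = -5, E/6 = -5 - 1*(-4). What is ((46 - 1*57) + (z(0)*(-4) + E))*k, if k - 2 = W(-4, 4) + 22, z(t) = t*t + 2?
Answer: -475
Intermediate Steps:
z(t) = 2 + t² (z(t) = t² + 2 = 2 + t²)
E = -6 (E = 6*(-5 - 1*(-4)) = 6*(-5 + 4) = 6*(-1) = -6)
k = 19 (k = 2 + (-5 + 22) = 2 + 17 = 19)
((46 - 1*57) + (z(0)*(-4) + E))*k = ((46 - 1*57) + ((2 + 0²)*(-4) - 6))*19 = ((46 - 57) + ((2 + 0)*(-4) - 6))*19 = (-11 + (2*(-4) - 6))*19 = (-11 + (-8 - 6))*19 = (-11 - 14)*19 = -25*19 = -475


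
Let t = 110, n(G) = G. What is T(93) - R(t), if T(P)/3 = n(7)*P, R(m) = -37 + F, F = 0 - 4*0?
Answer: 1990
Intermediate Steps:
F = 0 (F = 0 + 0 = 0)
R(m) = -37 (R(m) = -37 + 0 = -37)
T(P) = 21*P (T(P) = 3*(7*P) = 21*P)
T(93) - R(t) = 21*93 - 1*(-37) = 1953 + 37 = 1990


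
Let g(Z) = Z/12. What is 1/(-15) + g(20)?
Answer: 8/5 ≈ 1.6000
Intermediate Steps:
g(Z) = Z/12 (g(Z) = Z*(1/12) = Z/12)
1/(-15) + g(20) = 1/(-15) + (1/12)*20 = -1/15 + 5/3 = 8/5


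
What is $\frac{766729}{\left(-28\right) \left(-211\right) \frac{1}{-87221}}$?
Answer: $- \frac{66874870109}{5908} \approx -1.1319 \cdot 10^{7}$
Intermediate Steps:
$\frac{766729}{\left(-28\right) \left(-211\right) \frac{1}{-87221}} = \frac{766729}{5908 \left(- \frac{1}{87221}\right)} = \frac{766729}{- \frac{5908}{87221}} = 766729 \left(- \frac{87221}{5908}\right) = - \frac{66874870109}{5908}$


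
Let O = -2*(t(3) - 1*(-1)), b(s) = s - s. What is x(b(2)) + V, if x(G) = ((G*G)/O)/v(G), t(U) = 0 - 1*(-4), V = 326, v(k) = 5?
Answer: 326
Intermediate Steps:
b(s) = 0
t(U) = 4 (t(U) = 0 + 4 = 4)
O = -10 (O = -2*(4 - 1*(-1)) = -2*(4 + 1) = -2*5 = -10)
x(G) = -G²/50 (x(G) = ((G*G)/(-10))/5 = (G²*(-⅒))*(⅕) = -G²/10*(⅕) = -G²/50)
x(b(2)) + V = -1/50*0² + 326 = -1/50*0 + 326 = 0 + 326 = 326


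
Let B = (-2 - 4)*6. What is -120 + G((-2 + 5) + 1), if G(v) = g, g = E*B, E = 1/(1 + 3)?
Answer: -129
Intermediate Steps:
E = 1/4 ≈ 0.25000
B = -36 (B = -6*6 = -36)
g = -9 (g = (1/4)*(-36) = -9)
G(v) = -9
-120 + G((-2 + 5) + 1) = -120 - 9 = -129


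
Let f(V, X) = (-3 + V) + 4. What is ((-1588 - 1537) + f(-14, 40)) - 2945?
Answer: -6083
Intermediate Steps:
f(V, X) = 1 + V
((-1588 - 1537) + f(-14, 40)) - 2945 = ((-1588 - 1537) + (1 - 14)) - 2945 = (-3125 - 13) - 2945 = -3138 - 2945 = -6083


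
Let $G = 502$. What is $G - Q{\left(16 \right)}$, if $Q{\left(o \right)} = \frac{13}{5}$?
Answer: $\frac{2497}{5} \approx 499.4$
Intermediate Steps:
$Q{\left(o \right)} = \frac{13}{5}$ ($Q{\left(o \right)} = 13 \cdot \frac{1}{5} = \frac{13}{5}$)
$G - Q{\left(16 \right)} = 502 - \frac{13}{5} = \frac{2497}{5}$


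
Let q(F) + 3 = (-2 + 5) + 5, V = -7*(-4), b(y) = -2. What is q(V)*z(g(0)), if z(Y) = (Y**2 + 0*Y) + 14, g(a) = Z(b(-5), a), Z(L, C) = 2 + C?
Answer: 90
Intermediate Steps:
g(a) = 2 + a
z(Y) = 14 + Y**2 (z(Y) = (Y**2 + 0) + 14 = Y**2 + 14 = 14 + Y**2)
V = 28
q(F) = 5 (q(F) = -3 + ((-2 + 5) + 5) = -3 + (3 + 5) = -3 + 8 = 5)
q(V)*z(g(0)) = 5*(14 + (2 + 0)**2) = 5*(14 + 2**2) = 5*(14 + 4) = 5*18 = 90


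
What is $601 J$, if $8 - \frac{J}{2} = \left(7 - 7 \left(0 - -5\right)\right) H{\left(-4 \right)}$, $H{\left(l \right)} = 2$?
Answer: $76928$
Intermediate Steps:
$J = 128$ ($J = 16 - 2 \left(7 - 7 \left(0 - -5\right)\right) 2 = 16 - 2 \left(7 - 7 \left(0 + 5\right)\right) 2 = 16 - 2 \left(7 - 35\right) 2 = 16 - 2 \left(\left(-28\right) 2\right) = 16 - -112 = 16 + 112 = 128$)
$601 J = 601 \cdot 128 = 76928$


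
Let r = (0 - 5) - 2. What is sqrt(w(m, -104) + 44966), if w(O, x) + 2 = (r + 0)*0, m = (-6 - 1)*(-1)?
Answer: 6*sqrt(1249) ≈ 212.05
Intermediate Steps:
m = 7 (m = -7*(-1) = 7)
r = -7 (r = -5 - 2 = -7)
w(O, x) = -2 (w(O, x) = -2 + (-7 + 0)*0 = -2 - 7*0 = -2 + 0 = -2)
sqrt(w(m, -104) + 44966) = sqrt(-2 + 44966) = sqrt(44964) = 6*sqrt(1249)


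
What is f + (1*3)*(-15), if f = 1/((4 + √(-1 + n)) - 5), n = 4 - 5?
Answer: -136/3 - I*√2/3 ≈ -45.333 - 0.4714*I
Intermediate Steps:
n = -1
f = 1/(-1 + I*√2) (f = 1/((4 + √(-1 - 1)) - 5) = 1/((4 + √(-2)) - 5) = 1/((4 + I*√2) - 5) = 1/(-1 + I*√2) ≈ -0.33333 - 0.4714*I)
f + (1*3)*(-15) = -I/(I + √2) + (1*3)*(-15) = -I/(I + √2) + 3*(-15) = -I/(I + √2) - 45 = -45 - I/(I + √2)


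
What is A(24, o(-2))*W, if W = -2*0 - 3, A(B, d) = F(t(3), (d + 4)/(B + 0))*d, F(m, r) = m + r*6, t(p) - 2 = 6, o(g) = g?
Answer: 51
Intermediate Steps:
t(p) = 8 (t(p) = 2 + 6 = 8)
F(m, r) = m + 6*r
A(B, d) = d*(8 + 6*(4 + d)/B) (A(B, d) = (8 + 6*((d + 4)/(B + 0)))*d = (8 + 6*((4 + d)/B))*d = (8 + 6*(4 + d)/B)*d = d*(8 + 6*(4 + d)/B))
W = -3 (W = 0 - 3 = -3)
A(24, o(-2))*W = (2*(-2)*(12 + 3*(-2) + 4*24)/24)*(-3) = (2*(-2)*(1/24)*(12 - 6 + 96))*(-3) = (2*(-2)*(1/24)*102)*(-3) = -17*(-3) = 51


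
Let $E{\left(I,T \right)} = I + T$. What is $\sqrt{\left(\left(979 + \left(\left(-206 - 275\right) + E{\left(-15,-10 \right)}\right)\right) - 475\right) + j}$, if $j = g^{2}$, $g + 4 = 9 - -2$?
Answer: $\sqrt{47} \approx 6.8557$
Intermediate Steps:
$g = 7$ ($g = -4 + \left(9 - -2\right) = -4 + \left(9 + 2\right) = -4 + 11 = 7$)
$j = 49$ ($j = 7^{2} = 49$)
$\sqrt{\left(\left(979 + \left(\left(-206 - 275\right) + E{\left(-15,-10 \right)}\right)\right) - 475\right) + j} = \sqrt{\left(\left(979 - 506\right) - 475\right) + 49} = \sqrt{\left(473 - 475\right) + 49} = \sqrt{-2 + 49} = \sqrt{47}$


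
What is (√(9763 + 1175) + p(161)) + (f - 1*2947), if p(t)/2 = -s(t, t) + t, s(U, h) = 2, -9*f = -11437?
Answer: -12224/9 + √10938 ≈ -1253.6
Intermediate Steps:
f = 11437/9 (f = -⅑*(-11437) = 11437/9 ≈ 1270.8)
p(t) = -4 + 2*t (p(t) = 2*(-1*2 + t) = 2*(-2 + t) = -4 + 2*t)
(√(9763 + 1175) + p(161)) + (f - 1*2947) = (√(9763 + 1175) + (-4 + 2*161)) + (11437/9 - 1*2947) = (√10938 + (-4 + 322)) + (11437/9 - 2947) = (√10938 + 318) - 15086/9 = (318 + √10938) - 15086/9 = -12224/9 + √10938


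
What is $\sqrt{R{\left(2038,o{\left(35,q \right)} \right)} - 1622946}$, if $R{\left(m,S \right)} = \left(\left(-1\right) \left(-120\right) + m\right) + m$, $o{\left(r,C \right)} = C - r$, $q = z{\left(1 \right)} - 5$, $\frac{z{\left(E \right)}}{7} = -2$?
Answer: $25 i \sqrt{2590} \approx 1272.3 i$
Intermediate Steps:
$z{\left(E \right)} = -14$ ($z{\left(E \right)} = 7 \left(-2\right) = -14$)
$q = -19$ ($q = -14 - 5 = -19$)
$R{\left(m,S \right)} = 120 + 2 m$ ($R{\left(m,S \right)} = \left(120 + m\right) + m = 120 + 2 m$)
$\sqrt{R{\left(2038,o{\left(35,q \right)} \right)} - 1622946} = \sqrt{\left(120 + 2 \cdot 2038\right) - 1622946} = \sqrt{\left(120 + 4076\right) - 1622946} = \sqrt{4196 - 1622946} = \sqrt{-1618750} = 25 i \sqrt{2590}$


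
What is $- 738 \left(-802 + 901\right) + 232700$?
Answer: $159638$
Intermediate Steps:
$- 738 \left(-802 + 901\right) + 232700 = \left(-738\right) 99 + 232700 = -73062 + 232700 = 159638$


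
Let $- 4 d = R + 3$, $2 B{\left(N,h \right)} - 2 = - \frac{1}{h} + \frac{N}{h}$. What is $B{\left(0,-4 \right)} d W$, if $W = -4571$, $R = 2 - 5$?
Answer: $0$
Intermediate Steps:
$R = -3$ ($R = 2 - 5 = -3$)
$B{\left(N,h \right)} = 1 - \frac{1}{2 h} + \frac{N}{2 h}$ ($B{\left(N,h \right)} = 1 + \frac{- \frac{1}{h} + \frac{N}{h}}{2} = 1 + \left(- \frac{1}{2 h} + \frac{N}{2 h}\right) = 1 - \frac{1}{2 h} + \frac{N}{2 h}$)
$d = 0$ ($d = - \frac{-3 + 3}{4} = \left(- \frac{1}{4}\right) 0 = 0$)
$B{\left(0,-4 \right)} d W = \frac{-1 + 0 + 2 \left(-4\right)}{2 \left(-4\right)} 0 \left(-4571\right) = \frac{1}{2} \left(- \frac{1}{4}\right) \left(-1 + 0 - 8\right) 0 \left(-4571\right) = \frac{1}{2} \left(- \frac{1}{4}\right) \left(-9\right) 0 \left(-4571\right) = \frac{9}{8} \cdot 0 \left(-4571\right) = 0 \left(-4571\right) = 0$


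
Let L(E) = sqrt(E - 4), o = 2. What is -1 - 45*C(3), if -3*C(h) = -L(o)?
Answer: -1 - 15*I*sqrt(2) ≈ -1.0 - 21.213*I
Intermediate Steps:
L(E) = sqrt(-4 + E)
C(h) = I*sqrt(2)/3 (C(h) = -(-1)*sqrt(-4 + 2)/3 = -(-1)*sqrt(-2)/3 = -(-1)*I*sqrt(2)/3 = I*sqrt(2)/3)
-1 - 45*C(3) = -1 - 15*I*sqrt(2)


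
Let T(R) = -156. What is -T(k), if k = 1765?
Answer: 156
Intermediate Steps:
-T(k) = -1*(-156) = 156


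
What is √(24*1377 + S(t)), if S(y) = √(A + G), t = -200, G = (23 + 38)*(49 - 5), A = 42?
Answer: √(33048 + √2726) ≈ 181.93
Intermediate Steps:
G = 2684 (G = 61*44 = 2684)
S(y) = √2726 (S(y) = √(42 + 2684) = √2726)
√(24*1377 + S(t)) = √(24*1377 + √2726) = √(33048 + √2726)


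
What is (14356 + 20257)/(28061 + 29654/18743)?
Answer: 648751459/525976977 ≈ 1.2334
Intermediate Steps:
(14356 + 20257)/(28061 + 29654/18743) = 34613/(28061 + 29654*(1/18743)) = 34613/(28061 + 29654/18743) = 34613/(525976977/18743) = 34613*(18743/525976977) = 648751459/525976977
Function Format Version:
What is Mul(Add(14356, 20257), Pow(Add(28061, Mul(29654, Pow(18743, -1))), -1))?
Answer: Rational(648751459, 525976977) ≈ 1.2334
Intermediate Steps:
Mul(Add(14356, 20257), Pow(Add(28061, Mul(29654, Pow(18743, -1))), -1)) = Mul(34613, Pow(Add(28061, Mul(29654, Rational(1, 18743))), -1)) = Mul(34613, Pow(Add(28061, Rational(29654, 18743)), -1)) = Mul(34613, Pow(Rational(525976977, 18743), -1)) = Mul(34613, Rational(18743, 525976977)) = Rational(648751459, 525976977)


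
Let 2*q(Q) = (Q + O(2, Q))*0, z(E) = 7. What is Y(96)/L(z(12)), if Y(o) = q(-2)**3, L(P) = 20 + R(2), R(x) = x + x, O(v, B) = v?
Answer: 0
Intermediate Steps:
R(x) = 2*x
q(Q) = 0 (q(Q) = ((Q + 2)*0)/2 = ((2 + Q)*0)/2 = (1/2)*0 = 0)
L(P) = 24 (L(P) = 20 + 2*2 = 20 + 4 = 24)
Y(o) = 0 (Y(o) = 0**3 = 0)
Y(96)/L(z(12)) = 0/24 = 0*(1/24) = 0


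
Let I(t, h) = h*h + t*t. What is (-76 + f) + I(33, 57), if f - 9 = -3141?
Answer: 1130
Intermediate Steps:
f = -3132 (f = 9 - 3141 = -3132)
I(t, h) = h² + t²
(-76 + f) + I(33, 57) = (-76 - 3132) + (57² + 33²) = -3208 + (3249 + 1089) = -3208 + 4338 = 1130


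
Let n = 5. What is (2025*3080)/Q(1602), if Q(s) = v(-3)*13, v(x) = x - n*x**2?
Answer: -259875/26 ≈ -9995.2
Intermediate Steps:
v(x) = x - 5*x**2
Q(s) = -624 (Q(s) = -3*(1 - 5*(-3))*13 = -3*(1 + 15)*13 = -3*16*13 = -48*13 = -624)
(2025*3080)/Q(1602) = (2025*3080)/(-624) = 6237000*(-1/624) = -259875/26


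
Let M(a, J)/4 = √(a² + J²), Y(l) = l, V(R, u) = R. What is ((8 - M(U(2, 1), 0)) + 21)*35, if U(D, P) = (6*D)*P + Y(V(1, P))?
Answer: -805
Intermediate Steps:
U(D, P) = 1 + 6*D*P (U(D, P) = (6*D)*P + 1 = 6*D*P + 1 = 1 + 6*D*P)
M(a, J) = 4*√(J² + a²) (M(a, J) = 4*√(a² + J²) = 4*√(J² + a²))
((8 - M(U(2, 1), 0)) + 21)*35 = ((8 - 4*√(0² + (1 + 6*2*1)²)) + 21)*35 = ((8 - 4*√(0 + (1 + 12)²)) + 21)*35 = ((8 - 4*√(0 + 13²)) + 21)*35 = ((8 - 4*√(0 + 169)) + 21)*35 = ((8 - 4*√169) + 21)*35 = ((8 - 4*13) + 21)*35 = ((8 - 1*52) + 21)*35 = ((8 - 52) + 21)*35 = (-44 + 21)*35 = -23*35 = -805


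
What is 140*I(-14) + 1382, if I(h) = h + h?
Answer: -2538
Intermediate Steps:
I(h) = 2*h
140*I(-14) + 1382 = 140*(2*(-14)) + 1382 = 140*(-28) + 1382 = -3920 + 1382 = -2538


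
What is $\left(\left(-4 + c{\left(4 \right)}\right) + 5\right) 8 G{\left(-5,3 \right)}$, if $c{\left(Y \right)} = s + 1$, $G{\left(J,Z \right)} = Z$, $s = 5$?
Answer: $168$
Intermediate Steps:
$c{\left(Y \right)} = 6$ ($c{\left(Y \right)} = 5 + 1 = 6$)
$\left(\left(-4 + c{\left(4 \right)}\right) + 5\right) 8 G{\left(-5,3 \right)} = \left(\left(-4 + 6\right) + 5\right) 8 \cdot 3 = \left(2 + 5\right) 8 \cdot 3 = 7 \cdot 8 \cdot 3 = 56 \cdot 3 = 168$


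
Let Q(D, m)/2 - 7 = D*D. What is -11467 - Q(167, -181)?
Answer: -67259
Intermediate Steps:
Q(D, m) = 14 + 2*D² (Q(D, m) = 14 + 2*(D*D) = 14 + 2*D²)
-11467 - Q(167, -181) = -11467 - (14 + 2*167²) = -11467 - (14 + 2*27889) = -11467 - (14 + 55778) = -11467 - 1*55792 = -11467 - 55792 = -67259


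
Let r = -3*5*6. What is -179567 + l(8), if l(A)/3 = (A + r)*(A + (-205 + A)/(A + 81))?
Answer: -16108153/89 ≈ -1.8099e+5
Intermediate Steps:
r = -90 (r = -15*6 = -90)
l(A) = 3*(-90 + A)*(A + (-205 + A)/(81 + A)) (l(A) = 3*((A - 90)*(A + (-205 + A)/(A + 81))) = 3*((-90 + A)*(A + (-205 + A)/(81 + A))) = 3*(-90 + A)*(A + (-205 + A)/(81 + A)))
-179567 + l(8) = -179567 + 3*(18450 + 8³ - 7585*8 - 8*8²)/(81 + 8) = -179567 + 3*(18450 + 512 - 60680 - 8*64)/89 = -179567 + 3*(1/89)*(18450 + 512 - 60680 - 512) = -179567 + 3*(1/89)*(-42230) = -179567 - 126690/89 = -16108153/89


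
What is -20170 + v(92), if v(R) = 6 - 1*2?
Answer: -20166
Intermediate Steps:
v(R) = 4 (v(R) = 6 - 2 = 4)
-20170 + v(92) = -20170 + 4 = -20166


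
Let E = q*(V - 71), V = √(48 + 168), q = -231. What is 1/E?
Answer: 71/1114575 + 2*√6/371525 ≈ 7.6888e-5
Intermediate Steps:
V = 6*√6 (V = √216 = 6*√6 ≈ 14.697)
E = 16401 - 1386*√6 (E = -231*(6*√6 - 71) = -231*(-71 + 6*√6) = 16401 - 1386*√6 ≈ 13006.)
1/E = 1/(16401 - 1386*√6)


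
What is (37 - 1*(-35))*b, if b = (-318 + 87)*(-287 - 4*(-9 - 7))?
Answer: 3708936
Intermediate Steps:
b = 51513 (b = -231*(-287 - 4*(-16)) = -231*(-287 + 64) = -231*(-223) = 51513)
(37 - 1*(-35))*b = (37 - 1*(-35))*51513 = (37 + 35)*51513 = 72*51513 = 3708936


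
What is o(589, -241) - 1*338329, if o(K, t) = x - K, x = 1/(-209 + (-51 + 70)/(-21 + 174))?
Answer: -10831141597/31958 ≈ -3.3892e+5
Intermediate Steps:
x = -153/31958 (x = 1/(-209 + 19/153) = 1/(-31958/153) = -153/31958 ≈ -0.0047875)
o(K, t) = -153/31958 - K
o(589, -241) - 1*338329 = (-153/31958 - 1*589) - 1*338329 = (-153/31958 - 589) - 338329 = -18823415/31958 - 338329 = -10831141597/31958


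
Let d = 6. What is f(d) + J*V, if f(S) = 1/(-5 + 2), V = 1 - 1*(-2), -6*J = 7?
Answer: -23/6 ≈ -3.8333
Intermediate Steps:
J = -7/6 (J = -⅙*7 = -7/6 ≈ -1.1667)
V = 3 (V = 1 + 2 = 3)
f(S) = -⅓ (f(S) = 1/(-3) = -⅓)
f(d) + J*V = -⅓ - 7/6*3 = -⅓ - 7/2 = -23/6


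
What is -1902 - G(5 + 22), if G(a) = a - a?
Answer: -1902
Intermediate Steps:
G(a) = 0
-1902 - G(5 + 22) = -1902 - 1*0 = -1902 + 0 = -1902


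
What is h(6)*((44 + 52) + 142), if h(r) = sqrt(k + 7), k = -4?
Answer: 238*sqrt(3) ≈ 412.23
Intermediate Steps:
h(r) = sqrt(3) (h(r) = sqrt(-4 + 7) = sqrt(3))
h(6)*((44 + 52) + 142) = sqrt(3)*((44 + 52) + 142) = sqrt(3)*(96 + 142) = sqrt(3)*238 = 238*sqrt(3)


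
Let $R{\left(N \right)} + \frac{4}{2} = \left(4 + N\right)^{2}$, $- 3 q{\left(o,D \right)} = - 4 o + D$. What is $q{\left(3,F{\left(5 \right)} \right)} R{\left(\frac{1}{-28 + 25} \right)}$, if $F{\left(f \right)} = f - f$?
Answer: $\frac{412}{9} \approx 45.778$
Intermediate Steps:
$F{\left(f \right)} = 0$
$q{\left(o,D \right)} = - \frac{D}{3} + \frac{4 o}{3}$ ($q{\left(o,D \right)} = - \frac{- 4 o + D}{3} = - \frac{D - 4 o}{3} = - \frac{D}{3} + \frac{4 o}{3}$)
$R{\left(N \right)} = -2 + \left(4 + N\right)^{2}$
$q{\left(3,F{\left(5 \right)} \right)} R{\left(\frac{1}{-28 + 25} \right)} = \left(\left(- \frac{1}{3}\right) 0 + \frac{4}{3} \cdot 3\right) \left(-2 + \left(4 + \frac{1}{-28 + 25}\right)^{2}\right) = \left(0 + 4\right) \left(-2 + \left(4 + \frac{1}{-3}\right)^{2}\right) = 4 \left(-2 + \left(4 - \frac{1}{3}\right)^{2}\right) = 4 \left(-2 + \left(\frac{11}{3}\right)^{2}\right) = 4 \left(-2 + \frac{121}{9}\right) = 4 \cdot \frac{103}{9} = \frac{412}{9}$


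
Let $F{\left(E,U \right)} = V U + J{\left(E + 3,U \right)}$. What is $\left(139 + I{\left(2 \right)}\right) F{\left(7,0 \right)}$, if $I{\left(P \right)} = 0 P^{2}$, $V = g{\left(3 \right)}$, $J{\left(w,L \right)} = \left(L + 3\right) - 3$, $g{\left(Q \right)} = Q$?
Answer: $0$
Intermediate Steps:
$J{\left(w,L \right)} = L$ ($J{\left(w,L \right)} = \left(3 + L\right) - 3 = L$)
$V = 3$
$I{\left(P \right)} = 0$
$F{\left(E,U \right)} = 4 U$ ($F{\left(E,U \right)} = 3 U + U = 4 U$)
$\left(139 + I{\left(2 \right)}\right) F{\left(7,0 \right)} = \left(139 + 0\right) 4 \cdot 0 = 139 \cdot 0 = 0$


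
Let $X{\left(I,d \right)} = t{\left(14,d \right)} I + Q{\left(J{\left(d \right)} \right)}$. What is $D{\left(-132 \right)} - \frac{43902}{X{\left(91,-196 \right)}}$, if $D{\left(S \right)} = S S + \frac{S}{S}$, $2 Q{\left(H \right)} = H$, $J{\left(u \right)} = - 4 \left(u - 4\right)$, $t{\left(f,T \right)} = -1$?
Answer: $\frac{1780141}{103} \approx 17283.0$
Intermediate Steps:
$J{\left(u \right)} = 16 - 4 u$ ($J{\left(u \right)} = - 4 \left(-4 + u\right) = 16 - 4 u$)
$Q{\left(H \right)} = \frac{H}{2}$
$X{\left(I,d \right)} = 8 - I - 2 d$ ($X{\left(I,d \right)} = - I + \frac{16 - 4 d}{2} = - I - \left(-8 + 2 d\right) = 8 - I - 2 d$)
$D{\left(S \right)} = 1 + S^{2}$ ($D{\left(S \right)} = S^{2} + 1 = 1 + S^{2}$)
$D{\left(-132 \right)} - \frac{43902}{X{\left(91,-196 \right)}} = \left(1 + \left(-132\right)^{2}\right) - \frac{43902}{8 - 91 - -392} = \left(1 + 17424\right) - \frac{43902}{8 - 91 + 392} = 17425 - \frac{43902}{309} = 17425 - 43902 \cdot \frac{1}{309} = 17425 - \frac{14634}{103} = \frac{1780141}{103}$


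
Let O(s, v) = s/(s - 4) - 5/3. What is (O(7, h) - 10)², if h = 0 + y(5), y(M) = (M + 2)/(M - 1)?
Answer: 784/9 ≈ 87.111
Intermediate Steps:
y(M) = (2 + M)/(-1 + M)
h = 7/4 (h = 0 + (2 + 5)/(-1 + 5) = 0 + 7/4 = 7/4 ≈ 1.7500)
O(s, v) = -5/3 + s/(-4 + s) (O(s, v) = s/(-4 + s) - 5*⅓ = s/(-4 + s) - 5/3 = -5/3 + s/(-4 + s))
(O(7, h) - 10)² = (2*(10 - 1*7)/(3*(-4 + 7)) - 10)² = ((⅔)*(10 - 7)/3 - 10)² = ((⅔)*(⅓)*3 - 10)² = (⅔ - 10)² = (-28/3)² = 784/9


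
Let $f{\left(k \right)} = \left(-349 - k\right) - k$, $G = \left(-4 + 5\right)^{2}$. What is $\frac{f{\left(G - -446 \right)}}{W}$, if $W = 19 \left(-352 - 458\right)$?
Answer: $\frac{1243}{15390} \approx 0.080767$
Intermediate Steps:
$G = 1$ ($G = 1^{2} = 1$)
$W = -15390$ ($W = 19 \left(-810\right) = -15390$)
$f{\left(k \right)} = -349 - 2 k$
$\frac{f{\left(G - -446 \right)}}{W} = \frac{-349 - 2 \left(1 - -446\right)}{-15390} = \left(-349 - 2 \left(1 + 446\right)\right) \left(- \frac{1}{15390}\right) = \left(-349 - 894\right) \left(- \frac{1}{15390}\right) = \left(-1243\right) \left(- \frac{1}{15390}\right) = \frac{1243}{15390}$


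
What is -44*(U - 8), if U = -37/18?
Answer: 3982/9 ≈ 442.44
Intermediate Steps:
U = -37/18 (U = -37*1/18 = -37/18 ≈ -2.0556)
-44*(U - 8) = -44*(-37/18 - 8) = -44*(-181/18) = 3982/9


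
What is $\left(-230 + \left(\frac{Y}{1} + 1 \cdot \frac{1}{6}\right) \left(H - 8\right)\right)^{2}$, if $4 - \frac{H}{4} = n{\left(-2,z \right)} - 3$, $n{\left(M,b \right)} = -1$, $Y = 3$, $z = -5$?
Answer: $23716$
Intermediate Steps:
$H = 32$ ($H = 16 - 4 \left(-1 - 3\right) = 16 - -16 = 16 + 16 = 32$)
$\left(-230 + \left(\frac{Y}{1} + 1 \cdot \frac{1}{6}\right) \left(H - 8\right)\right)^{2} = \left(-230 + \left(\frac{3}{1} + 1 \cdot \frac{1}{6}\right) \left(32 - 8\right)\right)^{2} = \left(-230 + \left(3 \cdot 1 + 1 \cdot \frac{1}{6}\right) 24\right)^{2} = \left(-230 + \left(3 + \frac{1}{6}\right) 24\right)^{2} = \left(-230 + \frac{19}{6} \cdot 24\right)^{2} = \left(-230 + 76\right)^{2} = \left(-154\right)^{2} = 23716$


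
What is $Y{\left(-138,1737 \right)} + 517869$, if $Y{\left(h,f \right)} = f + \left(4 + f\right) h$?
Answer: $279348$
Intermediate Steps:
$Y{\left(h,f \right)} = f + h \left(4 + f\right)$
$Y{\left(-138,1737 \right)} + 517869 = \left(1737 + 4 \left(-138\right) + 1737 \left(-138\right)\right) + 517869 = \left(1737 - 552 - 239706\right) + 517869 = -238521 + 517869 = 279348$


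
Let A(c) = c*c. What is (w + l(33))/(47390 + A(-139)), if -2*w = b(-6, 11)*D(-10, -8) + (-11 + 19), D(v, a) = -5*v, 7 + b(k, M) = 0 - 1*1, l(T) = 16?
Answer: 212/66711 ≈ 0.0031779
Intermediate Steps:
A(c) = c²
b(k, M) = -8 (b(k, M) = -7 + (0 - 1*1) = -7 + (0 - 1) = -7 - 1 = -8)
w = 196 (w = -(-(-40)*(-10) + (-11 + 19))/2 = -(-8*50 + 8)/2 = -(-400 + 8)/2 = -½*(-392) = 196)
(w + l(33))/(47390 + A(-139)) = (196 + 16)/(47390 + (-139)²) = 212/(47390 + 19321) = 212/66711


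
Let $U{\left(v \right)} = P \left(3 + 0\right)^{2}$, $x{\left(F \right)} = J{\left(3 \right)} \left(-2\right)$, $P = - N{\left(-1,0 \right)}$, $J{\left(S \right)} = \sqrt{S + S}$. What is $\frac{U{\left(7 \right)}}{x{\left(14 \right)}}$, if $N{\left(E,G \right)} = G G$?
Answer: $0$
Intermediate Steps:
$N{\left(E,G \right)} = G^{2}$
$J{\left(S \right)} = \sqrt{2} \sqrt{S}$ ($J{\left(S \right)} = \sqrt{2 S} = \sqrt{2} \sqrt{S}$)
$P = 0$ ($P = - 0^{2} = \left(-1\right) 0 = 0$)
$x{\left(F \right)} = - 2 \sqrt{6}$ ($x{\left(F \right)} = \sqrt{2} \sqrt{3} \left(-2\right) = \sqrt{6} \left(-2\right) = - 2 \sqrt{6}$)
$U{\left(v \right)} = 0$ ($U{\left(v \right)} = 0 \left(3 + 0\right)^{2} = 0 \cdot 3^{2} = 0 \cdot 9 = 0$)
$\frac{U{\left(7 \right)}}{x{\left(14 \right)}} = \frac{0}{\left(-2\right) \sqrt{6}} = 0 \left(- \frac{\sqrt{6}}{12}\right) = 0$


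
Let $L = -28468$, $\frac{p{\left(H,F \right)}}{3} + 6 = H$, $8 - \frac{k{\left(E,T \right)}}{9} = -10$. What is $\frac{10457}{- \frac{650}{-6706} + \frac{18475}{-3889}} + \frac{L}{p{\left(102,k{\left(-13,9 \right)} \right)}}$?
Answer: $- \frac{5124804755159}{2184579000} \approx -2345.9$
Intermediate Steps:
$k{\left(E,T \right)} = 162$ ($k{\left(E,T \right)} = 72 - -90 = 72 + 90 = 162$)
$p{\left(H,F \right)} = -18 + 3 H$
$\frac{10457}{- \frac{650}{-6706} + \frac{18475}{-3889}} + \frac{L}{p{\left(102,k{\left(-13,9 \right)} \right)}} = \frac{10457}{- \frac{650}{-6706} + \frac{18475}{-3889}} - \frac{28468}{-18 + 3 \cdot 102} = \frac{10457}{\left(-650\right) \left(- \frac{1}{6706}\right) + 18475 \left(- \frac{1}{3889}\right)} - \frac{28468}{-18 + 306} = \frac{10457}{\frac{325}{3353} - \frac{18475}{3889}} - \frac{28468}{288} = \frac{10457}{- \frac{60682750}{13039817}} - \frac{7117}{72} = 10457 \left(- \frac{13039817}{60682750}\right) - \frac{7117}{72} = - \frac{136357366369}{60682750} - \frac{7117}{72} = - \frac{5124804755159}{2184579000}$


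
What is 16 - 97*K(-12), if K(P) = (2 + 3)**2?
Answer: -2409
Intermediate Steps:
K(P) = 25 (K(P) = 5**2 = 25)
16 - 97*K(-12) = 16 - 97*25 = 16 - 2425 = -2409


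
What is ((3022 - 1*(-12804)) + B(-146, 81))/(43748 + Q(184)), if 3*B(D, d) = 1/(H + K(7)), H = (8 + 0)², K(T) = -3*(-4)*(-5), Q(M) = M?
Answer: 189913/527184 ≈ 0.36024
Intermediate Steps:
K(T) = -60 (K(T) = 12*(-5) = -60)
H = 64 (H = 8² = 64)
B(D, d) = 1/12 (B(D, d) = 1/(3*(64 - 60)) = (⅓)/4 = (⅓)*(¼) = 1/12)
((3022 - 1*(-12804)) + B(-146, 81))/(43748 + Q(184)) = ((3022 - 1*(-12804)) + 1/12)/(43748 + 184) = ((3022 + 12804) + 1/12)/43932 = (15826 + 1/12)*(1/43932) = (189913/12)*(1/43932) = 189913/527184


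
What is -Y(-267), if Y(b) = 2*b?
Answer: 534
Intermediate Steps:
-Y(-267) = -2*(-267) = -1*(-534) = 534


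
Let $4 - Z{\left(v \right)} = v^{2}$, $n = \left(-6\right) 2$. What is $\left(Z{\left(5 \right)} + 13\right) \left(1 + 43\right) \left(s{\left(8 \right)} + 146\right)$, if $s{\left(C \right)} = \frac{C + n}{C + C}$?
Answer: $-51304$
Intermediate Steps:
$n = -12$
$s{\left(C \right)} = \frac{-12 + C}{2 C}$ ($s{\left(C \right)} = \frac{C - 12}{C + C} = \frac{-12 + C}{2 C}$)
$Z{\left(v \right)} = 4 - v^{2}$
$\left(Z{\left(5 \right)} + 13\right) \left(1 + 43\right) \left(s{\left(8 \right)} + 146\right) = \left(\left(4 - 5^{2}\right) + 13\right) \left(1 + 43\right) \left(\frac{-12 + 8}{2 \cdot 8} + 146\right) = \left(\left(4 - 25\right) + 13\right) 44 \left(\frac{1}{2} \cdot \frac{1}{8} \left(-4\right) + 146\right) = \left(\left(4 - 25\right) + 13\right) 44 \left(- \frac{1}{4} + 146\right) = \left(-21 + 13\right) 44 \cdot \frac{583}{4} = \left(-8\right) 44 \cdot \frac{583}{4} = \left(-352\right) \frac{583}{4} = -51304$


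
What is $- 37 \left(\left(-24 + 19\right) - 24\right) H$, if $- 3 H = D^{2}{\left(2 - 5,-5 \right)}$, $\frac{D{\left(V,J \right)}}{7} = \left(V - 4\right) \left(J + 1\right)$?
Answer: $- \frac{41220368}{3} \approx -1.374 \cdot 10^{7}$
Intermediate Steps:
$D{\left(V,J \right)} = 7 \left(1 + J\right) \left(-4 + V\right)$ ($D{\left(V,J \right)} = 7 \left(V - 4\right) \left(J + 1\right) = 7 \left(-4 + V\right) \left(1 + J\right) = 7 \left(1 + J\right) \left(-4 + V\right)$)
$H = - \frac{38416}{3}$ ($H = - \frac{\left(-28 - -140 + 7 \left(2 - 5\right) + 7 \left(-5\right) \left(2 - 5\right)\right)^{2}}{3} = - \frac{\left(-28 + 140 + 7 \left(-3\right) + 7 \left(-5\right) \left(-3\right)\right)^{2}}{3} = - \frac{\left(-28 + 140 - 21 + 105\right)^{2}}{3} = - \frac{196^{2}}{3} = \left(- \frac{1}{3}\right) 38416 = - \frac{38416}{3} \approx -12805.0$)
$- 37 \left(\left(-24 + 19\right) - 24\right) H = - 37 \left(\left(-24 + 19\right) - 24\right) \left(- \frac{38416}{3}\right) = - 37 \left(-5 - 24\right) \left(- \frac{38416}{3}\right) = \left(-37\right) \left(-29\right) \left(- \frac{38416}{3}\right) = 1073 \left(- \frac{38416}{3}\right) = - \frac{41220368}{3}$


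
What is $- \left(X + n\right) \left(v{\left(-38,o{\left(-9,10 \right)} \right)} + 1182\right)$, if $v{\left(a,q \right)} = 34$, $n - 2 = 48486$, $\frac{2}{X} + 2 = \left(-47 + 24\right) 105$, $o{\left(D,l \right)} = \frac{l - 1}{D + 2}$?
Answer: $- \frac{142509720704}{2417} \approx -5.8961 \cdot 10^{7}$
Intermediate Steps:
$o{\left(D,l \right)} = \frac{-1 + l}{2 + D}$
$X = - \frac{2}{2417}$ ($X = \frac{2}{-2 + \left(-47 + 24\right) 105} = \frac{2}{-2 - 2415} = \frac{2}{-2417} = 2 \left(- \frac{1}{2417}\right) = - \frac{2}{2417} \approx -0.00082747$)
$n = 48488$ ($n = 2 + 48486 = 48488$)
$- \left(X + n\right) \left(v{\left(-38,o{\left(-9,10 \right)} \right)} + 1182\right) = - \left(- \frac{2}{2417} + 48488\right) \left(34 + 1182\right) = - \frac{117195494 \cdot 1216}{2417} = \left(-1\right) \frac{142509720704}{2417} = - \frac{142509720704}{2417}$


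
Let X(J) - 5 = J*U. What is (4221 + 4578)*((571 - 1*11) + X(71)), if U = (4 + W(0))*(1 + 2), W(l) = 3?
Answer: 18090744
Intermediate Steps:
U = 21 (U = (4 + 3)*(1 + 2) = 7*3 = 21)
X(J) = 5 + 21*J (X(J) = 5 + J*21 = 5 + 21*J)
(4221 + 4578)*((571 - 1*11) + X(71)) = (4221 + 4578)*((571 - 1*11) + (5 + 21*71)) = 8799*((571 - 11) + (5 + 1491)) = 8799*(560 + 1496) = 8799*2056 = 18090744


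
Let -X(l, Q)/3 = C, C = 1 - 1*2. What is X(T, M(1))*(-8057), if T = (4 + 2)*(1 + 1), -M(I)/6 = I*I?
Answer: -24171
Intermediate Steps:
M(I) = -6*I² (M(I) = -6*I*I = -6*I²)
T = 12 (T = 6*2 = 12)
C = -1 (C = 1 - 2 = -1)
X(l, Q) = 3 (X(l, Q) = -3*(-1) = 3)
X(T, M(1))*(-8057) = 3*(-8057) = -24171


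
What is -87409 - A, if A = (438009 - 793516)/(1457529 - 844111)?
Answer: -53617898455/613418 ≈ -87408.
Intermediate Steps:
A = -355507/613418 ≈ -0.57955
-87409 - A = -87409 - 1*(-355507/613418) = -87409 + 355507/613418 = -53617898455/613418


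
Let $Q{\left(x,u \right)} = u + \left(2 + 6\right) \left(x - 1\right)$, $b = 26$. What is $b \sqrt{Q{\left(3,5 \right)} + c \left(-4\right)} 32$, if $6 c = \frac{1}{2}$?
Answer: $\frac{832 \sqrt{186}}{3} \approx 3782.3$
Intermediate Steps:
$Q{\left(x,u \right)} = -8 + u + 8 x$ ($Q{\left(x,u \right)} = u + 8 \left(-1 + x\right) = u + \left(-8 + 8 x\right) = -8 + u + 8 x$)
$c = \frac{1}{12}$ ($c = \frac{1}{6 \cdot 2} = \frac{1}{6} \cdot \frac{1}{2} = \frac{1}{12} \approx 0.083333$)
$b \sqrt{Q{\left(3,5 \right)} + c \left(-4\right)} 32 = 26 \sqrt{\left(-8 + 5 + 8 \cdot 3\right) + \frac{1}{12} \left(-4\right)} 32 = 26 \sqrt{\left(-8 + 5 + 24\right) - \frac{1}{3}} \cdot 32 = 26 \sqrt{21 - \frac{1}{3}} \cdot 32 = 26 \sqrt{\frac{62}{3}} \cdot 32 = 26 \frac{\sqrt{186}}{3} \cdot 32 = \frac{26 \sqrt{186}}{3} \cdot 32 = \frac{832 \sqrt{186}}{3}$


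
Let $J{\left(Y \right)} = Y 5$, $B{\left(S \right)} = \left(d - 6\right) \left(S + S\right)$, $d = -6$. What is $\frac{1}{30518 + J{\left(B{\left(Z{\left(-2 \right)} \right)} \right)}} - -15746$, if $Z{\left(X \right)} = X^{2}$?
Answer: $\frac{472978349}{30038} \approx 15746.0$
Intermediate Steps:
$B{\left(S \right)} = - 24 S$ ($B{\left(S \right)} = \left(-6 - 6\right) \left(S + S\right) = - 12 \cdot 2 S = - 24 S$)
$J{\left(Y \right)} = 5 Y$
$\frac{1}{30518 + J{\left(B{\left(Z{\left(-2 \right)} \right)} \right)}} - -15746 = \frac{1}{30518 + 5 \left(- 24 \left(-2\right)^{2}\right)} - -15746 = \frac{1}{30518 + 5 \left(\left(-24\right) 4\right)} + 15746 = \frac{1}{30518 + 5 \left(-96\right)} + 15746 = \frac{1}{30518 - 480} + 15746 = \frac{1}{30038} + 15746 = \frac{472978349}{30038}$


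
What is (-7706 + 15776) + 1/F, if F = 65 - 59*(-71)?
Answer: 34329781/4254 ≈ 8070.0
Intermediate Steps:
F = 4254 (F = 65 + 4189 = 4254)
(-7706 + 15776) + 1/F = (-7706 + 15776) + 1/4254 = 8070 + 1/4254 = 34329781/4254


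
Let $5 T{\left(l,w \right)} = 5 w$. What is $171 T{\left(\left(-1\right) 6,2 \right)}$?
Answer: $342$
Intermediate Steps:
$T{\left(l,w \right)} = w$ ($T{\left(l,w \right)} = \frac{5 w}{5} = w$)
$171 T{\left(\left(-1\right) 6,2 \right)} = 171 \cdot 2 = 342$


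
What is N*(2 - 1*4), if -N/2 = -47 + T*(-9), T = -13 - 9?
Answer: 604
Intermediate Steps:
T = -22
N = -302 (N = -2*(-47 - 22*(-9)) = -2*(-47 + 198) = -2*151 = -302)
N*(2 - 1*4) = -302*(2 - 1*4) = -302*(2 - 4) = -302*(-2) = 604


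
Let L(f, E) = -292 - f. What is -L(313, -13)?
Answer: 605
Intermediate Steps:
-L(313, -13) = -(-292 - 1*313) = -(-292 - 313) = -1*(-605) = 605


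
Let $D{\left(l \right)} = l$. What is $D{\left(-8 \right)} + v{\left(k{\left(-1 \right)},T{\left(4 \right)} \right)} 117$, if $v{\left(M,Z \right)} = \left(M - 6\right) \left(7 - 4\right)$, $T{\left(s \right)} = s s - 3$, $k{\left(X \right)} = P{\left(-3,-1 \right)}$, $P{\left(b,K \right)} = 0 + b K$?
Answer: $-1061$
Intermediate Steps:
$P{\left(b,K \right)} = K b$ ($P{\left(b,K \right)} = 0 + K b = K b$)
$k{\left(X \right)} = 3$ ($k{\left(X \right)} = \left(-1\right) \left(-3\right) = 3$)
$T{\left(s \right)} = -3 + s^{2}$ ($T{\left(s \right)} = s^{2} - 3 = -3 + s^{2}$)
$v{\left(M,Z \right)} = -18 + 3 M$ ($v{\left(M,Z \right)} = \left(-6 + M\right) 3 = -18 + 3 M$)
$D{\left(-8 \right)} + v{\left(k{\left(-1 \right)},T{\left(4 \right)} \right)} 117 = -8 + \left(-18 + 3 \cdot 3\right) 117 = -8 + \left(-18 + 9\right) 117 = -8 - 1053 = -1061$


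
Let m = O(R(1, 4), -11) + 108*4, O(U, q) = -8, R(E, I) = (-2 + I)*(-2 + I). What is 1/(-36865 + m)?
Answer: -1/36441 ≈ -2.7442e-5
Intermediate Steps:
R(E, I) = (-2 + I)²
m = 424 (m = -8 + 108*4 = -8 + 432 = 424)
1/(-36865 + m) = 1/(-36865 + 424) = 1/(-36441) = -1/36441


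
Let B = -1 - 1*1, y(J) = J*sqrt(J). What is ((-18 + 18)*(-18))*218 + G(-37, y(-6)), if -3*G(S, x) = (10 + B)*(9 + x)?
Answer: -24 + 16*I*sqrt(6) ≈ -24.0 + 39.192*I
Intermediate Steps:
y(J) = J**(3/2)
B = -2 (B = -1 - 1 = -2)
G(S, x) = -24 - 8*x/3 (G(S, x) = -(10 - 2)*(9 + x)/3 = -8*(9 + x)/3 = -(72 + 8*x)/3 = -24 - 8*x/3)
((-18 + 18)*(-18))*218 + G(-37, y(-6)) = ((-18 + 18)*(-18))*218 + (-24 - (-16)*I*sqrt(6)) = (0*(-18))*218 + (-24 - (-16)*I*sqrt(6)) = 0*218 + (-24 + 16*I*sqrt(6)) = 0 + (-24 + 16*I*sqrt(6)) = -24 + 16*I*sqrt(6)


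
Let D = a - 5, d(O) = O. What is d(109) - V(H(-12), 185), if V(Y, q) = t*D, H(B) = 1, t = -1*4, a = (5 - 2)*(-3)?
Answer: 53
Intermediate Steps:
a = -9 (a = 3*(-3) = -9)
t = -4
D = -14 (D = -9 - 5 = -14)
V(Y, q) = 56 (V(Y, q) = -4*(-14) = 56)
d(109) - V(H(-12), 185) = 109 - 1*56 = 109 - 56 = 53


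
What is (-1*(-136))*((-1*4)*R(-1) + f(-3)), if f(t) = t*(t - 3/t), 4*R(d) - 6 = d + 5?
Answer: -544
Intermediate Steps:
R(d) = 11/4 + d/4 (R(d) = 3/2 + (d + 5)/4 = 3/2 + (5 + d)/4 = 3/2 + (5/4 + d/4) = 11/4 + d/4)
(-1*(-136))*((-1*4)*R(-1) + f(-3)) = (-1*(-136))*((-1*4)*(11/4 + (1/4)*(-1)) + (-3 + (-3)**2)) = 136*(-4*(11/4 - 1/4) + (-3 + 9)) = 136*(-4*5/2 + 6) = 136*(-10 + 6) = 136*(-4) = -544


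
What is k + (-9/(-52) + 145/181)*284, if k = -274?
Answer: 6277/2353 ≈ 2.6677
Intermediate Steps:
k + (-9/(-52) + 145/181)*284 = -274 + (-9/(-52) + 145/181)*284 = -274 + (-9*(-1/52) + 145*(1/181))*284 = -274 + (9/52 + 145/181)*284 = -274 + (9169/9412)*284 = -274 + 650999/2353 = 6277/2353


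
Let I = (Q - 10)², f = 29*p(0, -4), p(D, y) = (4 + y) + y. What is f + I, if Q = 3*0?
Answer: -16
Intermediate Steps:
p(D, y) = 4 + 2*y
Q = 0
f = -116 (f = 29*(4 + 2*(-4)) = 29*(4 - 8) = 29*(-4) = -116)
I = 100 (I = (0 - 10)² = (-10)² = 100)
f + I = -116 + 100 = -16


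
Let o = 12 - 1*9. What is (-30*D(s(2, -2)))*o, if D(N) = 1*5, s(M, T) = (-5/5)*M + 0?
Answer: -450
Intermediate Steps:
s(M, T) = -M (s(M, T) = (-5*1/5)*M + 0 = -M + 0 = -M)
o = 3 (o = 12 - 9 = 3)
D(N) = 5
(-30*D(s(2, -2)))*o = -30*5*3 = -150*3 = -450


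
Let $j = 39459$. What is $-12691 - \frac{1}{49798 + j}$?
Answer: $- \frac{1132760588}{89257} \approx -12691.0$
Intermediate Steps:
$-12691 - \frac{1}{49798 + j} = -12691 - \frac{1}{49798 + 39459} = -12691 - \frac{1}{89257} = - \frac{1132760588}{89257}$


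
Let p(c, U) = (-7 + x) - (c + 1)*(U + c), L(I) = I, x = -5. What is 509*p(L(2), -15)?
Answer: 13743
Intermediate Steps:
p(c, U) = -12 - (1 + c)*(U + c) (p(c, U) = (-7 - 5) - (c + 1)*(U + c) = -12 - (1 + c)*(U + c))
509*p(L(2), -15) = 509*(-12 - 1*(-15) - 1*2 - 1*2**2 - 1*(-15)*2) = 509*(-12 + 15 - 2 - 1*4 + 30) = 509*(-12 + 15 - 2 - 4 + 30) = 509*27 = 13743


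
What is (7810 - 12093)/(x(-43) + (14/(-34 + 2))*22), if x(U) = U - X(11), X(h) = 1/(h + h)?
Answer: 376904/4635 ≈ 81.317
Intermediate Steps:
X(h) = 1/(2*h)
x(U) = -1/22 + U (x(U) = U - 1/(2*11) = U - 1*1/22 = U - 1/22 = -1/22 + U)
(7810 - 12093)/(x(-43) + (14/(-34 + 2))*22) = (7810 - 12093)/((-1/22 - 43) + (14/(-34 + 2))*22) = -4283/(-947/22 + (14/(-32))*22) = -4283/(-947/22 + (14*(-1/32))*22) = -4283/(-947/22 - 7/16*22) = -4283/(-947/22 - 77/8) = -4283/(-4635/88) = -4283*(-88/4635) = 376904/4635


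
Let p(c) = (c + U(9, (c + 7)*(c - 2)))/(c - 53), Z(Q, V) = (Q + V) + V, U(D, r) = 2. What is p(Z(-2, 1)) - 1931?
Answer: -102345/53 ≈ -1931.0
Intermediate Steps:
Z(Q, V) = Q + 2*V
p(c) = (2 + c)/(-53 + c) (p(c) = (c + 2)/(c - 53) = (2 + c)/(-53 + c))
p(Z(-2, 1)) - 1931 = (2 + (-2 + 2*1))/(-53 + (-2 + 2*1)) - 1931 = (2 + (-2 + 2))/(-53 + (-2 + 2)) - 1931 = (2 + 0)/(-53 + 0) - 1931 = 2/(-53) - 1931 = -1/53*2 - 1931 = -2/53 - 1931 = -102345/53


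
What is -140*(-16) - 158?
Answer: 2082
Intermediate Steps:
-140*(-16) - 158 = 2240 - 158 = 2082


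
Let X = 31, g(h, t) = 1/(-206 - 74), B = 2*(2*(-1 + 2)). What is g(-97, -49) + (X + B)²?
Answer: 342999/280 ≈ 1225.0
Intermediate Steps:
B = 4 (B = 2*(2*1) = 2*2 = 4)
g(h, t) = -1/280 (g(h, t) = 1/(-280) = -1/280)
g(-97, -49) + (X + B)² = -1/280 + (31 + 4)² = -1/280 + 35² = -1/280 + 1225 = 342999/280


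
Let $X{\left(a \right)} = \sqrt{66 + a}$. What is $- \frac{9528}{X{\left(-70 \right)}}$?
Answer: $4764 i \approx 4764.0 i$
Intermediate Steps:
$- \frac{9528}{X{\left(-70 \right)}} = - \frac{9528}{\sqrt{66 - 70}} = - \frac{9528}{\sqrt{-4}} = - \frac{9528}{2 i} = - 9528 \left(- \frac{i}{2}\right) = 4764 i$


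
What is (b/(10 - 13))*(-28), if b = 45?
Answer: 420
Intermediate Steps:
(b/(10 - 13))*(-28) = (45/(10 - 13))*(-28) = (45/(-3))*(-28) = -⅓*45*(-28) = -15*(-28) = 420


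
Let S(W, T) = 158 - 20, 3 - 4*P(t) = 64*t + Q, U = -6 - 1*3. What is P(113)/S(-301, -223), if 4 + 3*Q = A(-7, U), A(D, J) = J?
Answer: -10837/828 ≈ -13.088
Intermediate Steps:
U = -9 (U = -6 - 3 = -9)
Q = -13/3 (Q = -4/3 + (⅓)*(-9) = -4/3 - 3 = -13/3 ≈ -4.3333)
P(t) = 11/6 - 16*t (P(t) = ¾ - (64*t - 13/3)/4 = ¾ - (-13/3 + 64*t)/4 = ¾ + (13/12 - 16*t) = 11/6 - 16*t)
S(W, T) = 138
P(113)/S(-301, -223) = (11/6 - 16*113)/138 = (11/6 - 1808)*(1/138) = -10837/6*1/138 = -10837/828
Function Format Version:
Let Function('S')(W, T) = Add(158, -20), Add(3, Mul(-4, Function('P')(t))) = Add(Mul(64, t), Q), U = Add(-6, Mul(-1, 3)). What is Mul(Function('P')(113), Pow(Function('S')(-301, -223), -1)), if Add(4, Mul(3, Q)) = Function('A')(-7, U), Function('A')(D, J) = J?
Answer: Rational(-10837, 828) ≈ -13.088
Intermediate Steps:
U = -9 (U = Add(-6, -3) = -9)
Q = Rational(-13, 3) (Q = Add(Rational(-4, 3), Mul(Rational(1, 3), -9)) = Add(Rational(-4, 3), -3) = Rational(-13, 3) ≈ -4.3333)
Function('P')(t) = Add(Rational(11, 6), Mul(-16, t)) (Function('P')(t) = Add(Rational(3, 4), Mul(Rational(-1, 4), Add(Mul(64, t), Rational(-13, 3)))) = Add(Rational(3, 4), Mul(Rational(-1, 4), Add(Rational(-13, 3), Mul(64, t)))) = Add(Rational(3, 4), Add(Rational(13, 12), Mul(-16, t))) = Add(Rational(11, 6), Mul(-16, t)))
Function('S')(W, T) = 138
Mul(Function('P')(113), Pow(Function('S')(-301, -223), -1)) = Mul(Add(Rational(11, 6), Mul(-16, 113)), Pow(138, -1)) = Mul(Add(Rational(11, 6), -1808), Rational(1, 138)) = Mul(Rational(-10837, 6), Rational(1, 138)) = Rational(-10837, 828)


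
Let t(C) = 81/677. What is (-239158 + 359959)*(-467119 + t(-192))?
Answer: -38202045665082/677 ≈ -5.6428e+10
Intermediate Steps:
t(C) = 81/677 (t(C) = 81*(1/677) = 81/677)
(-239158 + 359959)*(-467119 + t(-192)) = (-239158 + 359959)*(-467119 + 81/677) = 120801*(-316239482/677) = -38202045665082/677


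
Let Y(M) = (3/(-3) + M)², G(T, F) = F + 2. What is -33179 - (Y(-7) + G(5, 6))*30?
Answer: -35339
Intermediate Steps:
G(T, F) = 2 + F
Y(M) = (-1 + M)² (Y(M) = (3*(-⅓) + M)² = (-1 + M)²)
-33179 - (Y(-7) + G(5, 6))*30 = -33179 - ((-1 - 7)² + (2 + 6))*30 = -33179 - ((-8)² + 8)*30 = -33179 - (64 + 8)*30 = -33179 - 72*30 = -33179 - 1*2160 = -33179 - 2160 = -35339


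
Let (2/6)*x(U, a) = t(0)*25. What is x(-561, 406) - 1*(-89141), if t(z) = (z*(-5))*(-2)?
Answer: 89141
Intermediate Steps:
t(z) = 10*z (t(z) = -5*z*(-2) = 10*z)
x(U, a) = 0 (x(U, a) = 3*((10*0)*25) = 3*(0*25) = 3*0 = 0)
x(-561, 406) - 1*(-89141) = 0 - 1*(-89141) = 0 + 89141 = 89141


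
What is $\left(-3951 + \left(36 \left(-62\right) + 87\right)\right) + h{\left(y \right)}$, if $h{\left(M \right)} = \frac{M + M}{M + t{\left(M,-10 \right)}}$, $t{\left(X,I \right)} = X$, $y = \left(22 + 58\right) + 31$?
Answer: $-6095$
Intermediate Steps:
$y = 111$ ($y = 80 + 31 = 111$)
$h{\left(M \right)} = 1$ ($h{\left(M \right)} = \frac{M + M}{M + M} = \frac{2 M}{2 M} = 2 M \frac{1}{2 M} = 1$)
$\left(-3951 + \left(36 \left(-62\right) + 87\right)\right) + h{\left(y \right)} = \left(-3951 + \left(36 \left(-62\right) + 87\right)\right) + 1 = \left(-3951 + \left(-2232 + 87\right)\right) + 1 = \left(-3951 - 2145\right) + 1 = -6096 + 1 = -6095$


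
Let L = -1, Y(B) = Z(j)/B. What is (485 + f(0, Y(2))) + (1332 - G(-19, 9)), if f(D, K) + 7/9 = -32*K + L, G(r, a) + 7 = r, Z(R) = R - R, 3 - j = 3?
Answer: 16571/9 ≈ 1841.2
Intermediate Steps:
j = 0 (j = 3 - 1*3 = 3 - 3 = 0)
Z(R) = 0
Y(B) = 0 (Y(B) = 0/B = 0)
G(r, a) = -7 + r
f(D, K) = -16/9 - 32*K (f(D, K) = -7/9 + (-32*K - 1) = -7/9 + (-1 - 32*K) = -16/9 - 32*K)
(485 + f(0, Y(2))) + (1332 - G(-19, 9)) = (485 + (-16/9 - 32*0)) + (1332 - (-7 - 19)) = (485 + (-16/9 + 0)) + (1332 - 1*(-26)) = (485 - 16/9) + (1332 + 26) = 4349/9 + 1358 = 16571/9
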